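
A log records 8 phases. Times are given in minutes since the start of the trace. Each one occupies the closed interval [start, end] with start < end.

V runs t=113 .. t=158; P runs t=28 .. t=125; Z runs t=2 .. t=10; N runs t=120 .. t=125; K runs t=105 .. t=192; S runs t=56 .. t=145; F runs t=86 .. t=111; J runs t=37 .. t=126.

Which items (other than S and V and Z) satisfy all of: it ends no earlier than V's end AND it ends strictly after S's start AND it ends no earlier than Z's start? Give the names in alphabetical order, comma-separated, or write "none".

K

Conditions: its end is no earlier than V's end (X.end >= t=158) AND its end is strictly after S's start (X.end > t=56) AND its end is no earlier than Z's start (X.end >= t=2).
F: end t=111 >= t=158? ✗; end t=111 > t=56? ✓; end t=111 >= t=2? ✓ → no.
J: end t=126 >= t=158? ✗; end t=126 > t=56? ✓; end t=126 >= t=2? ✓ → no.
K: end t=192 >= t=158? ✓; end t=192 > t=56? ✓; end t=192 >= t=2? ✓ → yes.
N: end t=125 >= t=158? ✗; end t=125 > t=56? ✓; end t=125 >= t=2? ✓ → no.
P: end t=125 >= t=158? ✗; end t=125 > t=56? ✓; end t=125 >= t=2? ✓ → no.
Result: K.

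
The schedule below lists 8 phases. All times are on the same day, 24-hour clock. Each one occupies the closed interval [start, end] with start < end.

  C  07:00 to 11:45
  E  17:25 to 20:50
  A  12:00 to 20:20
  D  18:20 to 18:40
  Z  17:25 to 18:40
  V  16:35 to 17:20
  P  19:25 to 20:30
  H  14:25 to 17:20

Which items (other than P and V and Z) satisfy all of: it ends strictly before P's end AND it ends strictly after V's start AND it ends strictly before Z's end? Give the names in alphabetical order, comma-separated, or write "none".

Conditions: its end is strictly before P's end (X.end < 20:30) AND its end is strictly after V's start (X.end > 16:35) AND its end is strictly before Z's end (X.end < 18:40).
A: end 20:20 < 20:30? ✓; end 20:20 > 16:35? ✓; end 20:20 < 18:40? ✗ → no.
C: end 11:45 < 20:30? ✓; end 11:45 > 16:35? ✗; end 11:45 < 18:40? ✓ → no.
D: end 18:40 < 20:30? ✓; end 18:40 > 16:35? ✓; end 18:40 < 18:40? ✗ → no.
E: end 20:50 < 20:30? ✗; end 20:50 > 16:35? ✓; end 20:50 < 18:40? ✗ → no.
H: end 17:20 < 20:30? ✓; end 17:20 > 16:35? ✓; end 17:20 < 18:40? ✓ → yes.
Result: H.

H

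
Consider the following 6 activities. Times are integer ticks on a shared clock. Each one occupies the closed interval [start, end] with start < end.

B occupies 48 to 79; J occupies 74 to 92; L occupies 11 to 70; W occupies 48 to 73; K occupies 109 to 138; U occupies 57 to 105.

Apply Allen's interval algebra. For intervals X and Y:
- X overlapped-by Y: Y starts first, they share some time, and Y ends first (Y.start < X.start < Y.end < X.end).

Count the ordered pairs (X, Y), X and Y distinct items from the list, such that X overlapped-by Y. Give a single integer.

Checking all 30 ordered pairs for relation 'overlapped-by'; matching pairs in alphabetical order:
(B, L): B overlapped-by L ✓
(J, B): J overlapped-by B ✓
(U, B): U overlapped-by B ✓
(U, L): U overlapped-by L ✓
(U, W): U overlapped-by W ✓
(W, L): W overlapped-by L ✓
Count: 6.

6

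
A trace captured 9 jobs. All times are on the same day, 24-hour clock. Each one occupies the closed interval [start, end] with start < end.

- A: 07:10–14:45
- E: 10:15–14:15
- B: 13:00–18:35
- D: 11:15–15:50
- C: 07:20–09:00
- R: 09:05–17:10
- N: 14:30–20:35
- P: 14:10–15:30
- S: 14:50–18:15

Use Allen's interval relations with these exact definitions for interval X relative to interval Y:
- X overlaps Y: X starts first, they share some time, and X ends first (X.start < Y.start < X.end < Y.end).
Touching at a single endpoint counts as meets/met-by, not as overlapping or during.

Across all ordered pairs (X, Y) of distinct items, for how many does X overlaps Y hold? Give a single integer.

Checking all 72 ordered pairs for relation 'overlaps'; matching pairs in alphabetical order:
(A, B): A overlaps B ✓
(A, D): A overlaps D ✓
(A, N): A overlaps N ✓
(A, P): A overlaps P ✓
(A, R): A overlaps R ✓
(B, N): B overlaps N ✓
(D, B): D overlaps B ✓
(D, N): D overlaps N ✓
(D, S): D overlaps S ✓
(E, B): E overlaps B ✓
(E, D): E overlaps D ✓
(E, P): E overlaps P ✓
(P, N): P overlaps N ✓
(P, S): P overlaps S ✓
(R, B): R overlaps B ✓
(R, N): R overlaps N ✓
(R, S): R overlaps S ✓
Count: 17.

17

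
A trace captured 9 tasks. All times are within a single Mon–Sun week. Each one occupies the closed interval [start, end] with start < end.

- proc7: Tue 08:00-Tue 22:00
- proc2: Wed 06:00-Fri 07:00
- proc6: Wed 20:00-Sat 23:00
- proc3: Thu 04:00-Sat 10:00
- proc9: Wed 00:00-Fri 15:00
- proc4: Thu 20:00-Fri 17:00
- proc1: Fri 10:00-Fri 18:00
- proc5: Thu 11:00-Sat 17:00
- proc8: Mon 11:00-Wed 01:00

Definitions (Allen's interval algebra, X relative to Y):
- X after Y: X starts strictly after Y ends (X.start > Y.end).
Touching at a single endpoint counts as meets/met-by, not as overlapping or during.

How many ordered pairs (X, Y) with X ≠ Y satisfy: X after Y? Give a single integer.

Checking all 72 ordered pairs for relation 'after'; matching pairs in alphabetical order:
(proc1, proc2): proc1 after proc2 ✓
(proc1, proc7): proc1 after proc7 ✓
(proc1, proc8): proc1 after proc8 ✓
(proc2, proc7): proc2 after proc7 ✓
(proc2, proc8): proc2 after proc8 ✓
(proc3, proc7): proc3 after proc7 ✓
(proc3, proc8): proc3 after proc8 ✓
(proc4, proc7): proc4 after proc7 ✓
(proc4, proc8): proc4 after proc8 ✓
(proc5, proc7): proc5 after proc7 ✓
(proc5, proc8): proc5 after proc8 ✓
(proc6, proc7): proc6 after proc7 ✓
(proc6, proc8): proc6 after proc8 ✓
(proc9, proc7): proc9 after proc7 ✓
Count: 14.

14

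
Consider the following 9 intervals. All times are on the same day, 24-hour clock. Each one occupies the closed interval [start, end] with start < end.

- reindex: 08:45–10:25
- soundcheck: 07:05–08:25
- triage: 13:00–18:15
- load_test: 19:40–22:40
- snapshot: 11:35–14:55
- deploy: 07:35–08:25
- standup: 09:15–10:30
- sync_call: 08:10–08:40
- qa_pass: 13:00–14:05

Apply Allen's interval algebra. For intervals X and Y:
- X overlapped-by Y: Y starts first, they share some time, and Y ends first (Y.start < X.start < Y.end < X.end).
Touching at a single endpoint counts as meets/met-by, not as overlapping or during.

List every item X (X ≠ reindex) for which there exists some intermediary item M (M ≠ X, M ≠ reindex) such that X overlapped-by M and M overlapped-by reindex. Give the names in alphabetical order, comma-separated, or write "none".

none

Target reindex = [08:45, 10:25].
Intermediaries M with M overlapped-by reindex: standup.
Via standup — items with X overlapped-by standup: none.
Union: none.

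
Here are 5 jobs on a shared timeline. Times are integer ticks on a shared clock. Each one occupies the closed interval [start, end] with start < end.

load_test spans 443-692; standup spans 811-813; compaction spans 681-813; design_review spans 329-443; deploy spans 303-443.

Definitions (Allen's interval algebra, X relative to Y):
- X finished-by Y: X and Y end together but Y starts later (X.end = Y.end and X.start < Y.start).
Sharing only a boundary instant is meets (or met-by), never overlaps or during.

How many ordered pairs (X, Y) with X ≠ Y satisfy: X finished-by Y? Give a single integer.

Checking all 20 ordered pairs for relation 'finished-by'; matching pairs in alphabetical order:
(compaction, standup): compaction finished-by standup ✓
(deploy, design_review): deploy finished-by design_review ✓
Count: 2.

2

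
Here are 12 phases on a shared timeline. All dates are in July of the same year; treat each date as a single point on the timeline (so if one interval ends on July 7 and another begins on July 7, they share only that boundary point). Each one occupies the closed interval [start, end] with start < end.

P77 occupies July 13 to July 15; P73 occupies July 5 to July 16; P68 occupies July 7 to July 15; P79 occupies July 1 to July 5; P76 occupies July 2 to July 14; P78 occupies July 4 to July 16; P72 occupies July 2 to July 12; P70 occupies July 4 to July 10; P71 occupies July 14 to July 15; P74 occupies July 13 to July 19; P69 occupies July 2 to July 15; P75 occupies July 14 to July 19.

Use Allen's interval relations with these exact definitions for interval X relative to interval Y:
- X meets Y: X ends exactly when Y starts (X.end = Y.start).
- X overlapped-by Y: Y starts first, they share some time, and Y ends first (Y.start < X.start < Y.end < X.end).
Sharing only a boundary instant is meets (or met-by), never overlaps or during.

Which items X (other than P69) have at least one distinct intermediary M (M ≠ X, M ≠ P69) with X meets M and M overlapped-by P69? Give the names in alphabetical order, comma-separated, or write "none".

Target P69 = [July 2, July 15].
Intermediaries M with M overlapped-by P69: P73, P74, P75, P78.
Via P73 — items with X meets P73: P79.
Via P74 — items with X meets P74: none.
Via P75 — items with X meets P75: P76.
Via P78 — items with X meets P78: none.
Union: P76, P79.

P76, P79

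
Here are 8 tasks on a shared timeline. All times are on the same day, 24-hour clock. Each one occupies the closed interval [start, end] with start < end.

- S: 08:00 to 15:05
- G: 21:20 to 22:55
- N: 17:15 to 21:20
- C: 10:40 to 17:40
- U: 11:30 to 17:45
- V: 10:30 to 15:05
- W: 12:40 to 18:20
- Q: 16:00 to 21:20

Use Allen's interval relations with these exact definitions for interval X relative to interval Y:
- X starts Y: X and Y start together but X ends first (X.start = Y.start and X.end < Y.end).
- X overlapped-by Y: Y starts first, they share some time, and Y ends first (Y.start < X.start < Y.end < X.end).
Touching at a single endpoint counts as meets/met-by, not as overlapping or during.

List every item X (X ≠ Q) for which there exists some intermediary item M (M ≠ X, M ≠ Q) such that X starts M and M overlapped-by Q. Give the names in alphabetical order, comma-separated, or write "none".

none

Target Q = [16:00, 21:20].
Intermediaries M with M overlapped-by Q: none.
Union: none.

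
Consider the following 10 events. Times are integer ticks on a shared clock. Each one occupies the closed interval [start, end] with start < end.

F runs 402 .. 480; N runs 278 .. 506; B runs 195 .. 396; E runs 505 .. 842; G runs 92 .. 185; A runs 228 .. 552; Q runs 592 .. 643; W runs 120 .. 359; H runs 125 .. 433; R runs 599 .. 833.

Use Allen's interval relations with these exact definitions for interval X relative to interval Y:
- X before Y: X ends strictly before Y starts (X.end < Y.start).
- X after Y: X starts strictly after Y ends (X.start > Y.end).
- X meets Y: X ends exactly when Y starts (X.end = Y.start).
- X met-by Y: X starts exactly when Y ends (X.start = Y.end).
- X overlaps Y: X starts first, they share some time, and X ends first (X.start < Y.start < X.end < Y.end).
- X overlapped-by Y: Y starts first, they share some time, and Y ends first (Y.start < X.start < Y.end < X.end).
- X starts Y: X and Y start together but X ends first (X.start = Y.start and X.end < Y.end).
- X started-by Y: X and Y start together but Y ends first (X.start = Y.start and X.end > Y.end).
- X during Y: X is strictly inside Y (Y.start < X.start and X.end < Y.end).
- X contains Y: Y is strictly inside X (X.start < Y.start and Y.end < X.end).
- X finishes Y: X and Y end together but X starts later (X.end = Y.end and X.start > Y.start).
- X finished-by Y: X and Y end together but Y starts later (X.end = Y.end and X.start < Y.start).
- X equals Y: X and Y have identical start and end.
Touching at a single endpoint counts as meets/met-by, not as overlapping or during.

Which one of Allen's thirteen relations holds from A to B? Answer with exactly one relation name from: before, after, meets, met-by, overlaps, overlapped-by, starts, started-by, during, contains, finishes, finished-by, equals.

A = [228, 552]; B = [195, 396].
Compare endpoints: A.start > B.start, A.start < B.end, A.end > B.start, A.end > B.end.
That pattern is 'overlapped-by'.

overlapped-by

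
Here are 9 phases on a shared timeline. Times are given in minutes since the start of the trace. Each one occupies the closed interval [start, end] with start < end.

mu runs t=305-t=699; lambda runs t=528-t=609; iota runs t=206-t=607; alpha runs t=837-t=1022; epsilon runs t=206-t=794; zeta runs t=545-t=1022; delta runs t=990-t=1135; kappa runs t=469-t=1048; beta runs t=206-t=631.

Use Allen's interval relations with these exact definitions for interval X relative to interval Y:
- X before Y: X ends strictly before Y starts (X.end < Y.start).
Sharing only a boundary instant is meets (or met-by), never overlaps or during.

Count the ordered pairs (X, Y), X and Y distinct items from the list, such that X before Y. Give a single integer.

Checking all 72 ordered pairs for relation 'before'; matching pairs in alphabetical order:
(beta, alpha): beta before alpha ✓
(beta, delta): beta before delta ✓
(epsilon, alpha): epsilon before alpha ✓
(epsilon, delta): epsilon before delta ✓
(iota, alpha): iota before alpha ✓
(iota, delta): iota before delta ✓
(lambda, alpha): lambda before alpha ✓
(lambda, delta): lambda before delta ✓
(mu, alpha): mu before alpha ✓
(mu, delta): mu before delta ✓
Count: 10.

10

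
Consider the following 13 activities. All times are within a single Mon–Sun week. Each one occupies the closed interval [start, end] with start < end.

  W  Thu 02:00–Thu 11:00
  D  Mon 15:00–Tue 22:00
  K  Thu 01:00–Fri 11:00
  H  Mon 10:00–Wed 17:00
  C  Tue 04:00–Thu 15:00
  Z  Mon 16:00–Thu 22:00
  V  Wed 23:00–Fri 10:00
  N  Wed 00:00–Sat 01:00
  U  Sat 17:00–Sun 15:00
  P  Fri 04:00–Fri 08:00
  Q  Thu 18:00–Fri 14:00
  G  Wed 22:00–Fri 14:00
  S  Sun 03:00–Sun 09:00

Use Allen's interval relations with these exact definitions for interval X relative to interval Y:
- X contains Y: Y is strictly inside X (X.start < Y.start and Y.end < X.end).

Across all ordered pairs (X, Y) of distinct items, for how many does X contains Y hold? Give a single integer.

Checking all 156 ordered pairs for relation 'contains'; matching pairs in alphabetical order:
(C, W): C contains W ✓
(G, K): G contains K ✓
(G, P): G contains P ✓
(G, V): G contains V ✓
(G, W): G contains W ✓
(H, D): H contains D ✓
(K, P): K contains P ✓
(K, W): K contains W ✓
(N, G): N contains G ✓
(N, K): N contains K ✓
(N, P): N contains P ✓
(N, Q): N contains Q ✓
(N, V): N contains V ✓
(N, W): N contains W ✓
(Q, P): Q contains P ✓
(U, S): U contains S ✓
(V, P): V contains P ✓
(V, W): V contains W ✓
(Z, C): Z contains C ✓
(Z, W): Z contains W ✓
Count: 20.

20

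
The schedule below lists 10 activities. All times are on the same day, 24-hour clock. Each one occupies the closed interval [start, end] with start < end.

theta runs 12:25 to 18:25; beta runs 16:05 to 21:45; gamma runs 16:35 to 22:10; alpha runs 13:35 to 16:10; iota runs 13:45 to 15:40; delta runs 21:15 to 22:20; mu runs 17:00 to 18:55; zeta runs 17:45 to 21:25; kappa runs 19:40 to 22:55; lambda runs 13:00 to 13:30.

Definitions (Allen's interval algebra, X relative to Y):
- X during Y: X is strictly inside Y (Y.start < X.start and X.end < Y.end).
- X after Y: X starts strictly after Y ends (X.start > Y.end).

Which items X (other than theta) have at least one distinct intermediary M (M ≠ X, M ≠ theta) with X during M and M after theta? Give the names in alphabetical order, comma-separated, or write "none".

Target theta = [12:25, 18:25].
Intermediaries M with M after theta: delta, kappa.
Via delta — items with X during delta: none.
Via kappa — items with X during kappa: delta.
Union: delta.

delta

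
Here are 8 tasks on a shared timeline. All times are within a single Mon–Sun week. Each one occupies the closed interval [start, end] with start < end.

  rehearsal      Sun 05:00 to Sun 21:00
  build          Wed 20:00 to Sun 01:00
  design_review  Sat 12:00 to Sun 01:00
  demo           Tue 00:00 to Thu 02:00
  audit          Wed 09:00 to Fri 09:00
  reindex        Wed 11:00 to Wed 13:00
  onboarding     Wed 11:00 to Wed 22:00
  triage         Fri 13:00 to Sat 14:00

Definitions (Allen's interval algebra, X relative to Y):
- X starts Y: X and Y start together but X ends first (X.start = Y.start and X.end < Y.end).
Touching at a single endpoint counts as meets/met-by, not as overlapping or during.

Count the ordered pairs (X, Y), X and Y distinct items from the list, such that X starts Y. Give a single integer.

1

Checking all 56 ordered pairs for relation 'starts'; matching pairs in alphabetical order:
(reindex, onboarding): reindex starts onboarding ✓
Count: 1.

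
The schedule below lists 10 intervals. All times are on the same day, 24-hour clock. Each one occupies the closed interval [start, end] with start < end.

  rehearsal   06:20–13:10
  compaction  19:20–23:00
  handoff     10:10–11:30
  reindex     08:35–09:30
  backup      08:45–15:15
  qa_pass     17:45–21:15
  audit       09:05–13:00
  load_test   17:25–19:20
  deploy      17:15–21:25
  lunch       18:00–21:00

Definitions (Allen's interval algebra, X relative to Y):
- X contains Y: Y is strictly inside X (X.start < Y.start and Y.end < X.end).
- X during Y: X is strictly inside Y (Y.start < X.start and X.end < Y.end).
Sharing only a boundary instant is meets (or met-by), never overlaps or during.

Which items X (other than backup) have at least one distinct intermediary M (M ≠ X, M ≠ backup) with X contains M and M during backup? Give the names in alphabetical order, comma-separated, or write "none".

Target backup = [08:45, 15:15].
Intermediaries M with M during backup: audit, handoff.
Via audit — items with X contains audit: rehearsal.
Via handoff — items with X contains handoff: audit, rehearsal.
Union: audit, rehearsal.

audit, rehearsal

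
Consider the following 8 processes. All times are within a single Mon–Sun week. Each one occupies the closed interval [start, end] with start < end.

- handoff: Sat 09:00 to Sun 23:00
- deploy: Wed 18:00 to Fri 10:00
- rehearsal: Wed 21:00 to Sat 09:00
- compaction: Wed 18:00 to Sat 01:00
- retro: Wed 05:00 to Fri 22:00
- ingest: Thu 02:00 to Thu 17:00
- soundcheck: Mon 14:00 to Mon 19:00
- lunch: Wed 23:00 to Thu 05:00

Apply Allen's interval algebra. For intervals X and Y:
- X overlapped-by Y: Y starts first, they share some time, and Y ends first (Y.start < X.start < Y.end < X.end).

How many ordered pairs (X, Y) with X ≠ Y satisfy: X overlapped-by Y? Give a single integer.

5

Checking all 56 ordered pairs for relation 'overlapped-by'; matching pairs in alphabetical order:
(compaction, retro): compaction overlapped-by retro ✓
(ingest, lunch): ingest overlapped-by lunch ✓
(rehearsal, compaction): rehearsal overlapped-by compaction ✓
(rehearsal, deploy): rehearsal overlapped-by deploy ✓
(rehearsal, retro): rehearsal overlapped-by retro ✓
Count: 5.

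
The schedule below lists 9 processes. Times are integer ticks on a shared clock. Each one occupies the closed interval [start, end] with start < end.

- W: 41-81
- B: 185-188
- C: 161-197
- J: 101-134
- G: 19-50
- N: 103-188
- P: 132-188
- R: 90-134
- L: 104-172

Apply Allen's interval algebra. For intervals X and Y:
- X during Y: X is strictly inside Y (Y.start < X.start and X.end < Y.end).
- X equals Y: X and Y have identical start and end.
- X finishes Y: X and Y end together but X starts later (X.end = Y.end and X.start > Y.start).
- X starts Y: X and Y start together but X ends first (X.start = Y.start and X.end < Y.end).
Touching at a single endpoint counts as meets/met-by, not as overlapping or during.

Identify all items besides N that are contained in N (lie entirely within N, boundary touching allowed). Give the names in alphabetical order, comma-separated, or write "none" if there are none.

B, L, P

Target N = [103, 188].
B [185, 188] → finishes → yes.
C [161, 197] → overlapped-by → no.
G [19, 50] → before → no.
J [101, 134] → overlaps → no.
L [104, 172] → during → yes.
P [132, 188] → finishes → yes.
R [90, 134] → overlaps → no.
W [41, 81] → before → no.
Result: B, L, P.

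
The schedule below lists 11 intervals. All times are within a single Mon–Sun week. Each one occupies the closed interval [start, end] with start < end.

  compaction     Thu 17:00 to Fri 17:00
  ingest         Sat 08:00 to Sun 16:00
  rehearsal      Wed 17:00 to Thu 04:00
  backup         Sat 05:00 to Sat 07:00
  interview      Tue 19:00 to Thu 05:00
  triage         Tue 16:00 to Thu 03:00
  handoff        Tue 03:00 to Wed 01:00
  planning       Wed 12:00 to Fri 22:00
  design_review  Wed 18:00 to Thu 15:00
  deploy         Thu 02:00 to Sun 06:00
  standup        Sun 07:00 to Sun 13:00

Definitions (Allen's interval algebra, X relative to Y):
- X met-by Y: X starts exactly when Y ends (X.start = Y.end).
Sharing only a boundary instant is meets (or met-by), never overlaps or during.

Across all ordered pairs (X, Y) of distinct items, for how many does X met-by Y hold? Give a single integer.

0

Checking all 110 ordered pairs for relation 'met-by'; matching pairs in alphabetical order:
No pair satisfies it.
Count: 0.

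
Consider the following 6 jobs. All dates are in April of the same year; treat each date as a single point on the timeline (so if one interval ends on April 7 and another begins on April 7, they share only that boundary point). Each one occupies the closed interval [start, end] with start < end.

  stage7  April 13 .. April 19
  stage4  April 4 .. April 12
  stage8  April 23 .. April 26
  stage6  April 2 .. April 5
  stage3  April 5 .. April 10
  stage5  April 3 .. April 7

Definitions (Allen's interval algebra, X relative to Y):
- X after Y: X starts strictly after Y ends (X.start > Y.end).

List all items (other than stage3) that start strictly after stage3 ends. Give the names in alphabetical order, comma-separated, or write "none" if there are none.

Target stage3 = [April 5, April 10].
stage4 [April 4, April 12] → contains → no.
stage5 [April 3, April 7] → overlaps → no.
stage6 [April 2, April 5] → meets → no.
stage7 [April 13, April 19] → after → yes.
stage8 [April 23, April 26] → after → yes.
Result: stage7, stage8.

stage7, stage8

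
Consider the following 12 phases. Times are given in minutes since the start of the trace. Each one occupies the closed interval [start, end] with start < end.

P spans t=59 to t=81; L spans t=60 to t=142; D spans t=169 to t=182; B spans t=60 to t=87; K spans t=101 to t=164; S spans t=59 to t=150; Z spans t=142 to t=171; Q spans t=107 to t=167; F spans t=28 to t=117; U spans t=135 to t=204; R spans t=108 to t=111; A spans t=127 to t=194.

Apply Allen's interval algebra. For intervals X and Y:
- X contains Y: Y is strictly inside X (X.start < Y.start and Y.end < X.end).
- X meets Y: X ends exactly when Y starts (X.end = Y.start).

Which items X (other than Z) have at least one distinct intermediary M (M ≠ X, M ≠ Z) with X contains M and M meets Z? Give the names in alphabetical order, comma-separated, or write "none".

Target Z = [t=142, t=171].
Intermediaries M with M meets Z: L.
Via L — items with X contains L: S.
Union: S.

S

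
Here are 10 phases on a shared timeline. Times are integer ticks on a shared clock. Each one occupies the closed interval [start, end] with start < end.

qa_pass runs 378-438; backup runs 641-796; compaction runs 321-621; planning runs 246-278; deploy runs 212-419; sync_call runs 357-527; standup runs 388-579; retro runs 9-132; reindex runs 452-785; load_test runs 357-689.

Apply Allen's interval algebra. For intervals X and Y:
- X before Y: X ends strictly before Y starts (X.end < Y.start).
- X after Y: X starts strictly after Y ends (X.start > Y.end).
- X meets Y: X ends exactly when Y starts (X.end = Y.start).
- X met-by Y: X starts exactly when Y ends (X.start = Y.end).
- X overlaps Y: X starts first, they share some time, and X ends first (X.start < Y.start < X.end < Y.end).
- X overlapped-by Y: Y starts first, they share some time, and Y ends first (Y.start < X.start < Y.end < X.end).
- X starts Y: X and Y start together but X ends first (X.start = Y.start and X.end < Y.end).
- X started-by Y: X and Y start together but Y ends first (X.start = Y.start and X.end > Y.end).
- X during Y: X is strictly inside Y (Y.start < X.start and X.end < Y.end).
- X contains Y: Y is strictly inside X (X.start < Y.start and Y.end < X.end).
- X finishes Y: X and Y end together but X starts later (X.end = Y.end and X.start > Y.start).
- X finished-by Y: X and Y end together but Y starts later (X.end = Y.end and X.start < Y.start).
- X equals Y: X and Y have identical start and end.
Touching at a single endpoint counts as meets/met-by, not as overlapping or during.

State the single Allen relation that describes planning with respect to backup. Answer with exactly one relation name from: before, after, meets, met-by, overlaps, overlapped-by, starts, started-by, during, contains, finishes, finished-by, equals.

before

planning = [246, 278]; backup = [641, 796].
Compare endpoints: planning.start < backup.start, planning.start < backup.end, planning.end < backup.start, planning.end < backup.end.
That pattern is 'before'.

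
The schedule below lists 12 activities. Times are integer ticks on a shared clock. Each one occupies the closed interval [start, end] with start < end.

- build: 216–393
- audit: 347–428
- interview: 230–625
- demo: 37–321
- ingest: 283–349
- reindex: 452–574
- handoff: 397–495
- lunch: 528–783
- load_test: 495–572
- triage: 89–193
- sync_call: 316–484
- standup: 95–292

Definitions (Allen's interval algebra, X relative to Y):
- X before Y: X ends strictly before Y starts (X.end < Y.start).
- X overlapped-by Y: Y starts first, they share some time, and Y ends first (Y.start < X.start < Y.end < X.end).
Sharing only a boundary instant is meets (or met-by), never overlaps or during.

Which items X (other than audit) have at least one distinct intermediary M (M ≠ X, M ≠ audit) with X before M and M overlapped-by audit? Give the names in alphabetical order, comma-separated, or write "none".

build, demo, ingest, standup, triage

Target audit = [347, 428].
Intermediaries M with M overlapped-by audit: handoff.
Via handoff — items with X before handoff: build, demo, ingest, standup, triage.
Union: build, demo, ingest, standup, triage.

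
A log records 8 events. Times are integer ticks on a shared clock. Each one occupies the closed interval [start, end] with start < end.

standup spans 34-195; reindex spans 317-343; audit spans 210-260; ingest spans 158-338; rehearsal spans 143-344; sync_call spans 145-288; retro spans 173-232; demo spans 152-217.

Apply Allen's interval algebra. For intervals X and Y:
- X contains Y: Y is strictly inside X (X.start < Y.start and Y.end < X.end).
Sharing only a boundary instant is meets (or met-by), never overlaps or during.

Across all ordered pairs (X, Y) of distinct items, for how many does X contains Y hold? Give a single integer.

Checking all 56 ordered pairs for relation 'contains'; matching pairs in alphabetical order:
(ingest, audit): ingest contains audit ✓
(ingest, retro): ingest contains retro ✓
(rehearsal, audit): rehearsal contains audit ✓
(rehearsal, demo): rehearsal contains demo ✓
(rehearsal, ingest): rehearsal contains ingest ✓
(rehearsal, reindex): rehearsal contains reindex ✓
(rehearsal, retro): rehearsal contains retro ✓
(rehearsal, sync_call): rehearsal contains sync_call ✓
(sync_call, audit): sync_call contains audit ✓
(sync_call, demo): sync_call contains demo ✓
(sync_call, retro): sync_call contains retro ✓
Count: 11.

11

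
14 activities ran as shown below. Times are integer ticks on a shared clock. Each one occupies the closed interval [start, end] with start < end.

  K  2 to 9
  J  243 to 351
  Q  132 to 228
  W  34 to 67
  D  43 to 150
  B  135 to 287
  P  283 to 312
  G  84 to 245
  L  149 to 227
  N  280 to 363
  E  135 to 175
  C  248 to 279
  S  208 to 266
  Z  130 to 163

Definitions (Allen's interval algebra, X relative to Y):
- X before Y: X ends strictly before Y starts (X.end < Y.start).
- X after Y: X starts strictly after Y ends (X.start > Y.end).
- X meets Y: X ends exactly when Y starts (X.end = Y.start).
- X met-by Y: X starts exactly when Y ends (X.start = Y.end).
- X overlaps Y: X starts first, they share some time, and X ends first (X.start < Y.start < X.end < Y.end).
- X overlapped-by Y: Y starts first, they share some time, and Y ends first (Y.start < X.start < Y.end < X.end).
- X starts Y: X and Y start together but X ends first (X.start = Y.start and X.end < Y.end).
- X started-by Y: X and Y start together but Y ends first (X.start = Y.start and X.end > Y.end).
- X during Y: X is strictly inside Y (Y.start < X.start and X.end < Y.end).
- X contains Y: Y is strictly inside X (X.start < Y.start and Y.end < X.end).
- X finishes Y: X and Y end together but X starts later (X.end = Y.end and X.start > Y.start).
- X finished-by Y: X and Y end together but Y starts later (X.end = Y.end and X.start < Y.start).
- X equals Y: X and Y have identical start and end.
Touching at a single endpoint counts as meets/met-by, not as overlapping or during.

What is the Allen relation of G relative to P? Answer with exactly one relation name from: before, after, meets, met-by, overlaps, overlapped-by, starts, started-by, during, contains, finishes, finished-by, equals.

before

G = [84, 245]; P = [283, 312].
Compare endpoints: G.start < P.start, G.start < P.end, G.end < P.start, G.end < P.end.
That pattern is 'before'.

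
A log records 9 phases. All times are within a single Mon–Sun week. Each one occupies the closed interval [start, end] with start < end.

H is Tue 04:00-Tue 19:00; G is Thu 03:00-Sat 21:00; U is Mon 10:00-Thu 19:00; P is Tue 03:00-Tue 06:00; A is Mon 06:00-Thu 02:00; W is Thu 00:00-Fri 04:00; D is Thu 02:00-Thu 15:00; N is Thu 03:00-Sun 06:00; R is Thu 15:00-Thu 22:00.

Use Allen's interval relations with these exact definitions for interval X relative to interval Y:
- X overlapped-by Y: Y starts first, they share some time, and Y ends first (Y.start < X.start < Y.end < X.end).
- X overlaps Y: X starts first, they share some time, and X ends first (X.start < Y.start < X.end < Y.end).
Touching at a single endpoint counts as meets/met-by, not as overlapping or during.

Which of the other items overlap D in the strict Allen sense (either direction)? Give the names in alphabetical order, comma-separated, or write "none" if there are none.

Target D = [Thu 02:00, Thu 15:00].
A [Mon 06:00, Thu 02:00] → meets → no.
G [Thu 03:00, Sat 21:00] → overlapped-by → yes.
H [Tue 04:00, Tue 19:00] → before → no.
N [Thu 03:00, Sun 06:00] → overlapped-by → yes.
P [Tue 03:00, Tue 06:00] → before → no.
R [Thu 15:00, Thu 22:00] → met-by → no.
U [Mon 10:00, Thu 19:00] → contains → no.
W [Thu 00:00, Fri 04:00] → contains → no.
Result: G, N.

G, N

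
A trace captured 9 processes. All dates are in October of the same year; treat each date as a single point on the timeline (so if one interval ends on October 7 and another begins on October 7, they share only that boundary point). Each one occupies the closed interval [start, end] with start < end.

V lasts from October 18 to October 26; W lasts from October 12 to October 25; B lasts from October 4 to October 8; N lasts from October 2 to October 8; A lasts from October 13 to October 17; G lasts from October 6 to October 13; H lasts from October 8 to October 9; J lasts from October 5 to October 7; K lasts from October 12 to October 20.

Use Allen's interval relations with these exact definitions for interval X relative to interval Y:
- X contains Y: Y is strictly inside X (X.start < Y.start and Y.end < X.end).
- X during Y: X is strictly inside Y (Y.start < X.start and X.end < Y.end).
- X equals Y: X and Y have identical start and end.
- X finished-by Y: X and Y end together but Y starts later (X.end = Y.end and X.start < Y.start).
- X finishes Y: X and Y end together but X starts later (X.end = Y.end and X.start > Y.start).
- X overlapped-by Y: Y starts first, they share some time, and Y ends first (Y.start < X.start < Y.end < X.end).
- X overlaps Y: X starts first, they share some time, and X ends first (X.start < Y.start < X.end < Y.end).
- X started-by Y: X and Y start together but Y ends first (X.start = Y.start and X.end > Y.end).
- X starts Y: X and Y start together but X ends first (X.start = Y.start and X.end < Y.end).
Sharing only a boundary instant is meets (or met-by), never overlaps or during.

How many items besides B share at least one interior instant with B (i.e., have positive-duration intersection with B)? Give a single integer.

Target B = [October 4, October 8].
A [October 13, October 17] → after → no.
G [October 6, October 13] → overlapped-by → counts.
H [October 8, October 9] → met-by → no.
J [October 5, October 7] → during → counts.
K [October 12, October 20] → after → no.
N [October 2, October 8] → finished-by → counts.
V [October 18, October 26] → after → no.
W [October 12, October 25] → after → no.
Total: 3.

3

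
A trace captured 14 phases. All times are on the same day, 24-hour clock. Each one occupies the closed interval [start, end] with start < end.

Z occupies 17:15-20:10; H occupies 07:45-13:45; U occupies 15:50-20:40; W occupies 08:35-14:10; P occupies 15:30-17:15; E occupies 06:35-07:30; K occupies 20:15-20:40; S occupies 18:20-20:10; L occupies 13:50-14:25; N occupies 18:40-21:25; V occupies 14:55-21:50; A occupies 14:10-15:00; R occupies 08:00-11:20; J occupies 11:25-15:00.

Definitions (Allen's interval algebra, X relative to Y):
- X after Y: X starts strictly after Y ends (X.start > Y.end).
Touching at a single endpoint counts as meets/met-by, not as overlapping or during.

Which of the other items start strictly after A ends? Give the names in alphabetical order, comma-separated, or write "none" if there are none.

K, N, P, S, U, Z

Target A = [14:10, 15:00].
E [06:35, 07:30] → before → no.
H [07:45, 13:45] → before → no.
J [11:25, 15:00] → finished-by → no.
K [20:15, 20:40] → after → yes.
L [13:50, 14:25] → overlaps → no.
N [18:40, 21:25] → after → yes.
P [15:30, 17:15] → after → yes.
R [08:00, 11:20] → before → no.
S [18:20, 20:10] → after → yes.
U [15:50, 20:40] → after → yes.
V [14:55, 21:50] → overlapped-by → no.
W [08:35, 14:10] → meets → no.
Z [17:15, 20:10] → after → yes.
Result: K, N, P, S, U, Z.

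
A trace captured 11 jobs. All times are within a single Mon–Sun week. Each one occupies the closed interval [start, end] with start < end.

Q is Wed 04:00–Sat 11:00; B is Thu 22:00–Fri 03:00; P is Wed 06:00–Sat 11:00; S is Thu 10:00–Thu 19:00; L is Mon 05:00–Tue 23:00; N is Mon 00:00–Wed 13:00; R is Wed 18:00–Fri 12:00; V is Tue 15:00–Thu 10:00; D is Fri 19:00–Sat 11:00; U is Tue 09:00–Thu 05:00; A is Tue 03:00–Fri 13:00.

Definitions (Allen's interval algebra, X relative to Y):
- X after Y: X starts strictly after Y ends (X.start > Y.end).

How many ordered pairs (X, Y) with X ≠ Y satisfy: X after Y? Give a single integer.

20

Checking all 110 ordered pairs for relation 'after'; matching pairs in alphabetical order:
(B, L): B after L ✓
(B, N): B after N ✓
(B, S): B after S ✓
(B, U): B after U ✓
(B, V): B after V ✓
(D, A): D after A ✓
(D, B): D after B ✓
(D, L): D after L ✓
(D, N): D after N ✓
(D, R): D after R ✓
(D, S): D after S ✓
(D, U): D after U ✓
(D, V): D after V ✓
(P, L): P after L ✓
(Q, L): Q after L ✓
(R, L): R after L ✓
(R, N): R after N ✓
(S, L): S after L ✓
(S, N): S after N ✓
(S, U): S after U ✓
Count: 20.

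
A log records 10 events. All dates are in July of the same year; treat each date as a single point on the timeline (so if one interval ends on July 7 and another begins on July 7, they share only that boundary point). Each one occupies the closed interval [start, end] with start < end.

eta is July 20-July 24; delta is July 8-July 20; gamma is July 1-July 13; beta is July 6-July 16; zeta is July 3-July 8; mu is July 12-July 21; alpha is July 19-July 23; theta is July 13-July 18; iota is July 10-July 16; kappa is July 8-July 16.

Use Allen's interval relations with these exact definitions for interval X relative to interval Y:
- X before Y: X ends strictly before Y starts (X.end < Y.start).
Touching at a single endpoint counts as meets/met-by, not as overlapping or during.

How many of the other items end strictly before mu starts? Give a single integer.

1

Target mu = [July 12, July 21].
alpha [July 19, July 23] → overlapped-by → no.
beta [July 6, July 16] → overlaps → no.
delta [July 8, July 20] → overlaps → no.
eta [July 20, July 24] → overlapped-by → no.
gamma [July 1, July 13] → overlaps → no.
iota [July 10, July 16] → overlaps → no.
kappa [July 8, July 16] → overlaps → no.
theta [July 13, July 18] → during → no.
zeta [July 3, July 8] → before → counts.
Total: 1.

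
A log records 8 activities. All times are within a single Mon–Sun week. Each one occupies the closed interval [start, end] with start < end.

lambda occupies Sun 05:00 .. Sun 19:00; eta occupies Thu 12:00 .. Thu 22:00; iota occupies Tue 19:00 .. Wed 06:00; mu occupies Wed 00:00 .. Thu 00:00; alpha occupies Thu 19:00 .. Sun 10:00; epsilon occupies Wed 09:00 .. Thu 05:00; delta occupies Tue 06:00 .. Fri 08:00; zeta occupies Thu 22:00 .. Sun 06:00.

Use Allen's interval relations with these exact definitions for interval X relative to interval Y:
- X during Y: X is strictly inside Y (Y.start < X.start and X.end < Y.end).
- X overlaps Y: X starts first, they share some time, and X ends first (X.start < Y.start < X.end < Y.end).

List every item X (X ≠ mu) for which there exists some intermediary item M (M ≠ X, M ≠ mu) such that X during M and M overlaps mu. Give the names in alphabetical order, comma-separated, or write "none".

none

Target mu = [Wed 00:00, Thu 00:00].
Intermediaries M with M overlaps mu: iota.
Via iota — items with X during iota: none.
Union: none.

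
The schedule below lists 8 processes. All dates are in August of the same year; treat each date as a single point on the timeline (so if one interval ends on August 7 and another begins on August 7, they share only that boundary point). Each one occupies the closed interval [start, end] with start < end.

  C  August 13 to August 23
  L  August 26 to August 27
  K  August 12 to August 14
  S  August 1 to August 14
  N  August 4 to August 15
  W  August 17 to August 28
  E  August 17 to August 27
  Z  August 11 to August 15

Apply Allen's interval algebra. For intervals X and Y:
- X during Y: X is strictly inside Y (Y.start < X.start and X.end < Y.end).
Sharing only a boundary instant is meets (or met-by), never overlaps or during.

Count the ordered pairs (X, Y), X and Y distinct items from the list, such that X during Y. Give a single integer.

3

Checking all 56 ordered pairs for relation 'during'; matching pairs in alphabetical order:
(K, N): K during N ✓
(K, Z): K during Z ✓
(L, W): L during W ✓
Count: 3.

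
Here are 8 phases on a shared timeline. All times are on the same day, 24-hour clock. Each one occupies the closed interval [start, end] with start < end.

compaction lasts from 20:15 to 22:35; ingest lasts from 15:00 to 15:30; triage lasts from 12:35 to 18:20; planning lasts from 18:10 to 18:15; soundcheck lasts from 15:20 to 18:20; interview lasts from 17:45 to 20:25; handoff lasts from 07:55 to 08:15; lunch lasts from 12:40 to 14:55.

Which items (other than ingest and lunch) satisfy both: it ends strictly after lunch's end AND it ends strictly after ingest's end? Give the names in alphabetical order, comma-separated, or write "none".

Conditions: its end is strictly after lunch's end (X.end > 14:55) AND its end is strictly after ingest's end (X.end > 15:30).
compaction: end 22:35 > 14:55? ✓; end 22:35 > 15:30? ✓ → yes.
handoff: end 08:15 > 14:55? ✗; end 08:15 > 15:30? ✗ → no.
interview: end 20:25 > 14:55? ✓; end 20:25 > 15:30? ✓ → yes.
planning: end 18:15 > 14:55? ✓; end 18:15 > 15:30? ✓ → yes.
soundcheck: end 18:20 > 14:55? ✓; end 18:20 > 15:30? ✓ → yes.
triage: end 18:20 > 14:55? ✓; end 18:20 > 15:30? ✓ → yes.
Result: compaction, interview, planning, soundcheck, triage.

compaction, interview, planning, soundcheck, triage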